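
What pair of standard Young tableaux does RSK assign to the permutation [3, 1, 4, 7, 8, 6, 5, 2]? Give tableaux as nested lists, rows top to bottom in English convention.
Insert each entry of the permutation into P by Schensted row insertion, recording in Q the position of each new cell.

Insert 3: appended to row 1. P = [[3]].
Insert 1: 1 bumps 3 from row 1; 3 starts row 2. P = [[1], [3]].
Insert 4: appended to row 1. P = [[1, 4], [3]].
Insert 7: appended to row 1. P = [[1, 4, 7], [3]].
Insert 8: appended to row 1. P = [[1, 4, 7, 8], [3]].
Insert 6: 6 bumps 7 from row 1; 7 appends to row 2. P = [[1, 4, 6, 8], [3, 7]].
Insert 5: 5 bumps 6 from row 1; 6 bumps 7 from row 2; 7 starts row 3. P = [[1, 4, 5, 8], [3, 6], [7]].
Insert 2: 2 bumps 4 from row 1; 4 bumps 6 from row 2; 6 bumps 7 from row 3; 7 starts row 4. P = [[1, 2, 5, 8], [3, 4], [6], [7]].

So P = [[1, 2, 5, 8], [3, 4], [6], [7]], Q = [[1, 3, 4, 5], [2, 6], [7], [8]].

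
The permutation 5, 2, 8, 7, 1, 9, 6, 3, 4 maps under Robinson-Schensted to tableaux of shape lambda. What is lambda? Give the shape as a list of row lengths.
Row-insert each entry into an empty tableau.

After inserting 5: P = [[5]].
After inserting 2: P = [[2], [5]].
After inserting 8: P = [[2, 8], [5]].
After inserting 7: P = [[2, 7], [5, 8]].
After inserting 1: P = [[1, 7], [2, 8], [5]].
After inserting 9: P = [[1, 7, 9], [2, 8], [5]].
After inserting 6: P = [[1, 6, 9], [2, 7], [5, 8]].
After inserting 3: P = [[1, 3, 9], [2, 6], [5, 7], [8]].
After inserting 4: P = [[1, 3, 4], [2, 6, 9], [5, 7], [8]].

The final insertion tableau P = [[1, 3, 4], [2, 6, 9], [5, 7], [8]] has shape [3, 3, 2, 1].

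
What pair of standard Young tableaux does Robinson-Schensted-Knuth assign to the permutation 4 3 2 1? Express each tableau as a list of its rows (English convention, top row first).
P = [[1], [2], [3], [4]], Q = [[1], [2], [3], [4]]

Insert each entry of the permutation into P by Schensted row insertion, recording in Q the position of each new cell.

After inserting 4: P = [[4]].
After inserting 3: P = [[3], [4]].
After inserting 2: P = [[2], [3], [4]].
After inserting 1: P = [[1], [2], [3], [4]].

So P = [[1], [2], [3], [4]], Q = [[1], [2], [3], [4]].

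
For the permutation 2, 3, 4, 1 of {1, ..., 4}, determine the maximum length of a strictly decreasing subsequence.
2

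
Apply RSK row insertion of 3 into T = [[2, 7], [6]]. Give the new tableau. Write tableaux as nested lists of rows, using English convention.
[[2, 3], [6, 7]]

In row 1, 3 replaces 7 (the leftmost entry greater than 3); 7 is bumped to row 2. 7 is appended to row 2. The new tableau is [[2, 3], [6, 7]].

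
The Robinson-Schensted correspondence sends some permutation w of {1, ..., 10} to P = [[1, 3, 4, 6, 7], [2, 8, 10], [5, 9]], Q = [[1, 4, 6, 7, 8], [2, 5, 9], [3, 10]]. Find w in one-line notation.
5 2 1 9 3 4 6 10 8 7

Reverse the RSK construction: for i from n down to 1, find the cell of Q containing i, remove the entry at that cell from P, and reverse-bump it up through P; the value ejected from row 1 is w(i).

Step i=10: Q has 10 at row 3, column 2; remove 9 from row 3 of P and reverse-bump: 9 enters row 2 and ejects 8; 8 enters row 1 and ejects 7. So w(10) = 7. P is now [[1, 3, 4, 6, 8], [2, 9, 10], [5]].
Step i=9: Q has 9 at row 2, column 3; remove 10 from row 2 of P and reverse-bump: 10 enters row 1 and ejects 8. So w(9) = 8. P is now [[1, 3, 4, 6, 10], [2, 9], [5]].
Step i=8: Q has 8 at row 1, column 5; remove that cell from P, ejecting 10. So w(8) = 10. P is now [[1, 3, 4, 6], [2, 9], [5]].
Step i=7: Q has 7 at row 1, column 4; remove that cell from P, ejecting 6. So w(7) = 6. P is now [[1, 3, 4], [2, 9], [5]].
Step i=6: Q has 6 at row 1, column 3; remove that cell from P, ejecting 4. So w(6) = 4. P is now [[1, 3], [2, 9], [5]].
Step i=5: Q has 5 at row 2, column 2; remove 9 from row 2 of P and reverse-bump: 9 enters row 1 and ejects 3. So w(5) = 3. P is now [[1, 9], [2], [5]].
Step i=4: Q has 4 at row 1, column 2; remove that cell from P, ejecting 9. So w(4) = 9. P is now [[1], [2], [5]].
Step i=3: Q has 3 at row 3, column 1; remove 5 from row 3 of P and reverse-bump: 5 enters row 2 and ejects 2; 2 enters row 1 and ejects 1. So w(3) = 1. P is now [[2], [5]].
Step i=2: Q has 2 at row 2, column 1; remove 5 from row 2 of P and reverse-bump: 5 enters row 1 and ejects 2. So w(2) = 2. P is now [[5]].
Step i=1: Q has 1 at row 1, column 1; remove that cell from P, ejecting 5. So w(1) = 5. P is now [].

So w = 5 2 1 9 3 4 6 10 8 7.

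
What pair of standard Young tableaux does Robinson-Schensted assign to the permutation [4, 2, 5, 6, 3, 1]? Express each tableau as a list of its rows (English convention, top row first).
P = [[1, 3, 6], [2, 5], [4]], Q = [[1, 3, 4], [2, 5], [6]]

Insert each entry of the permutation into P by Schensted row insertion, recording in Q the position of each new cell.

Insert 4: appended to row 1. P = [[4]].
Insert 2: 2 bumps 4 from row 1; 4 starts row 2. P = [[2], [4]].
Insert 5: appended to row 1. P = [[2, 5], [4]].
Insert 6: appended to row 1. P = [[2, 5, 6], [4]].
Insert 3: 3 bumps 5 from row 1; 5 appends to row 2. P = [[2, 3, 6], [4, 5]].
Insert 1: 1 bumps 2 from row 1; 2 bumps 4 from row 2; 4 starts row 3. P = [[1, 3, 6], [2, 5], [4]].

So P = [[1, 3, 6], [2, 5], [4]], Q = [[1, 3, 4], [2, 5], [6]].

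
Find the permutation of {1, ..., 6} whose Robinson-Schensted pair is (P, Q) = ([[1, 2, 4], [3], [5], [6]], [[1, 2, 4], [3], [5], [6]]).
Reverse the RSK construction: for i from n down to 1, find the cell of Q containing i, remove the entry at that cell from P, and reverse-bump it up through P; the value ejected from row 1 is w(i).

Step i=6: Q has 6 at row 4, column 1; remove 6 from row 4 of P and reverse-bump: 6 enters row 3 and ejects 5; 5 enters row 2 and ejects 3; 3 enters row 1 and ejects 2. So w(6) = 2. P is now [[1, 3, 4], [5], [6]].
Step i=5: Q has 5 at row 3, column 1; remove 6 from row 3 of P and reverse-bump: 6 enters row 2 and ejects 5; 5 enters row 1 and ejects 4. So w(5) = 4. P is now [[1, 3, 5], [6]].
Step i=4: Q has 4 at row 1, column 3; remove that cell from P, ejecting 5. So w(4) = 5. P is now [[1, 3], [6]].
Step i=3: Q has 3 at row 2, column 1; remove 6 from row 2 of P and reverse-bump: 6 enters row 1 and ejects 3. So w(3) = 3. P is now [[1, 6]].
Step i=2: Q has 2 at row 1, column 2; remove that cell from P, ejecting 6. So w(2) = 6. P is now [[1]].
Step i=1: Q has 1 at row 1, column 1; remove that cell from P, ejecting 1. So w(1) = 1. P is now [].

So w = 1 6 3 5 4 2.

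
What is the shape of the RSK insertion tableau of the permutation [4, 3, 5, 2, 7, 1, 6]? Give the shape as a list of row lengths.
RSK row insertion gives P = [[1, 5, 6], [2, 7], [3], [4]], which has shape [3, 2, 1, 1].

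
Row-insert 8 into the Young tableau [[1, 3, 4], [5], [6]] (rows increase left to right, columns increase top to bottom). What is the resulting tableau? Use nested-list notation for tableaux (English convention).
8 is larger than every entry of row 1, so it is appended to row 1. The new tableau is [[1, 3, 4, 8], [5], [6]].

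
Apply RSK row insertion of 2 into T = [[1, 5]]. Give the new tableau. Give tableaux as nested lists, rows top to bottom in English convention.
In row 1, 2 replaces 5 (the leftmost entry greater than 2); 5 is bumped to row 2. 5 starts a new row 2. The new tableau is [[1, 2], [5]].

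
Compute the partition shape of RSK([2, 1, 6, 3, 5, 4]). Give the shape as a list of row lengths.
Row-insert each entry into an empty tableau.

After inserting 2: P = [[2]].
After inserting 1: P = [[1], [2]].
After inserting 6: P = [[1, 6], [2]].
After inserting 3: P = [[1, 3], [2, 6]].
After inserting 5: P = [[1, 3, 5], [2, 6]].
After inserting 4: P = [[1, 3, 4], [2, 5], [6]].

The final insertion tableau P = [[1, 3, 4], [2, 5], [6]] has shape [3, 2, 1].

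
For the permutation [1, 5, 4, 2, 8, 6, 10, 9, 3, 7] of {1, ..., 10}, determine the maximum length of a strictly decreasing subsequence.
3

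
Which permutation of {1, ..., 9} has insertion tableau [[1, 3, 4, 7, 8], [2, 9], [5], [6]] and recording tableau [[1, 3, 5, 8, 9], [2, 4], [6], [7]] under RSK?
6 2 9 3 5 4 1 7 8

Reverse the RSK construction: for i from n down to 1, find the cell of Q containing i, remove the entry at that cell from P, and reverse-bump it up through P; the value ejected from row 1 is w(i).

Step i=9: Q has 9 at row 1, column 5; remove that cell from P, ejecting 8. So w(9) = 8. P is now [[1, 3, 4, 7], [2, 9], [5], [6]].
Step i=8: Q has 8 at row 1, column 4; remove that cell from P, ejecting 7. So w(8) = 7. P is now [[1, 3, 4], [2, 9], [5], [6]].
Step i=7: Q has 7 at row 4, column 1; remove 6 from row 4 of P and reverse-bump: 6 enters row 3 and ejects 5; 5 enters row 2 and ejects 2; 2 enters row 1 and ejects 1. So w(7) = 1. P is now [[2, 3, 4], [5, 9], [6]].
Step i=6: Q has 6 at row 3, column 1; remove 6 from row 3 of P and reverse-bump: 6 enters row 2 and ejects 5; 5 enters row 1 and ejects 4. So w(6) = 4. P is now [[2, 3, 5], [6, 9]].
Step i=5: Q has 5 at row 1, column 3; remove that cell from P, ejecting 5. So w(5) = 5. P is now [[2, 3], [6, 9]].
Step i=4: Q has 4 at row 2, column 2; remove 9 from row 2 of P and reverse-bump: 9 enters row 1 and ejects 3. So w(4) = 3. P is now [[2, 9], [6]].
Step i=3: Q has 3 at row 1, column 2; remove that cell from P, ejecting 9. So w(3) = 9. P is now [[2], [6]].
Step i=2: Q has 2 at row 2, column 1; remove 6 from row 2 of P and reverse-bump: 6 enters row 1 and ejects 2. So w(2) = 2. P is now [[6]].
Step i=1: Q has 1 at row 1, column 1; remove that cell from P, ejecting 6. So w(1) = 6. P is now [].

So w = 6 2 9 3 5 4 1 7 8.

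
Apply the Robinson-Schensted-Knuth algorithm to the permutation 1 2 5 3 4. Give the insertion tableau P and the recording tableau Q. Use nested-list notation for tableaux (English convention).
Insert each entry of the permutation into P by Schensted row insertion, recording in Q the position of each new cell.

Insert 1: appended to row 1. P = [[1]], Q = [[1]].
Insert 2: appended to row 1. P = [[1, 2]], Q = [[1, 2]].
Insert 5: appended to row 1. P = [[1, 2, 5]], Q = [[1, 2, 3]].
Insert 3: 3 bumps 5 from row 1; 5 starts row 2. P = [[1, 2, 3], [5]], Q = [[1, 2, 3], [4]].
Insert 4: appended to row 1. P = [[1, 2, 3, 4], [5]], Q = [[1, 2, 3, 5], [4]].

So P = [[1, 2, 3, 4], [5]], Q = [[1, 2, 3, 5], [4]].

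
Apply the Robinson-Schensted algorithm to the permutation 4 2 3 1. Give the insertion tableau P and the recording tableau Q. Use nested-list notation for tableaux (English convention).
P = [[1, 3], [2], [4]], Q = [[1, 3], [2], [4]]

Insert each entry of the permutation into P by Schensted row insertion, recording in Q the position of each new cell.

Insert 4: appended to row 1. P = [[4]].
Insert 2: 2 bumps 4 from row 1; 4 starts row 2. P = [[2], [4]].
Insert 3: appended to row 1. P = [[2, 3], [4]].
Insert 1: 1 bumps 2 from row 1; 2 bumps 4 from row 2; 4 starts row 3. P = [[1, 3], [2], [4]].

So P = [[1, 3], [2], [4]], Q = [[1, 3], [2], [4]].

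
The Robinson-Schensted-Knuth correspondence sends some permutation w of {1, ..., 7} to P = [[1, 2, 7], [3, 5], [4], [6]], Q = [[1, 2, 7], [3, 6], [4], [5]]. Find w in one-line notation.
4 6 5 3 1 2 7

Reverse RSK: for i = n, n-1, ..., 1, locate i in Q, remove the corresponding corner cell from P, and reverse-bump its entry up through P; the value ejected from row 1 is w(i).

So w = 4 6 5 3 1 2 7.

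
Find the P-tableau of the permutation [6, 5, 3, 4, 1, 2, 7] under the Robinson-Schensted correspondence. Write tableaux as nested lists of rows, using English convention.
Insert 6: appended to row 1. P = [[6]].
Insert 5: 5 bumps 6 from row 1; 6 starts row 2. P = [[5], [6]].
Insert 3: 3 bumps 5 from row 1; 5 bumps 6 from row 2; 6 starts row 3. P = [[3], [5], [6]].
Insert 4: appended to row 1. P = [[3, 4], [5], [6]].
Insert 1: 1 bumps 3 from row 1; 3 bumps 5 from row 2; 5 bumps 6 from row 3; 6 starts row 4. P = [[1, 4], [3], [5], [6]].
Insert 2: 2 bumps 4 from row 1; 4 appends to row 2. P = [[1, 2], [3, 4], [5], [6]].
Insert 7: appended to row 1. P = [[1, 2, 7], [3, 4], [5], [6]].

So P = [[1, 2, 7], [3, 4], [5], [6]].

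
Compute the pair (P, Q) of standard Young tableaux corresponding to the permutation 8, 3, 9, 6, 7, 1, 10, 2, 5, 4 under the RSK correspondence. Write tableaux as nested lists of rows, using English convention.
P = [[1, 2, 4, 10], [3, 5, 7], [6, 9], [8]], Q = [[1, 3, 5, 7], [2, 4, 9], [6, 8], [10]]

Insert each entry of the permutation into P by Schensted row insertion, recording in Q the position of each new cell.

Insert 8: appended to row 1. P = [[8]], Q = [[1]].
Insert 3: 3 bumps 8 from row 1; 8 starts row 2. P = [[3], [8]], Q = [[1], [2]].
Insert 9: appended to row 1. P = [[3, 9], [8]], Q = [[1, 3], [2]].
Insert 6: 6 bumps 9 from row 1; 9 appends to row 2. P = [[3, 6], [8, 9]], Q = [[1, 3], [2, 4]].
Insert 7: appended to row 1. P = [[3, 6, 7], [8, 9]], Q = [[1, 3, 5], [2, 4]].
Insert 1: 1 bumps 3 from row 1; 3 bumps 8 from row 2; 8 starts row 3. P = [[1, 6, 7], [3, 9], [8]], Q = [[1, 3, 5], [2, 4], [6]].
Insert 10: appended to row 1. P = [[1, 6, 7, 10], [3, 9], [8]], Q = [[1, 3, 5, 7], [2, 4], [6]].
Insert 2: 2 bumps 6 from row 1; 6 bumps 9 from row 2; 9 appends to row 3. P = [[1, 2, 7, 10], [3, 6], [8, 9]], Q = [[1, 3, 5, 7], [2, 4], [6, 8]].
Insert 5: 5 bumps 7 from row 1; 7 appends to row 2. P = [[1, 2, 5, 10], [3, 6, 7], [8, 9]], Q = [[1, 3, 5, 7], [2, 4, 9], [6, 8]].
Insert 4: 4 bumps 5 from row 1; 5 bumps 6 from row 2; 6 bumps 8 from row 3; 8 starts row 4. P = [[1, 2, 4, 10], [3, 5, 7], [6, 9], [8]], Q = [[1, 3, 5, 7], [2, 4, 9], [6, 8], [10]].

So P = [[1, 2, 4, 10], [3, 5, 7], [6, 9], [8]], Q = [[1, 3, 5, 7], [2, 4, 9], [6, 8], [10]].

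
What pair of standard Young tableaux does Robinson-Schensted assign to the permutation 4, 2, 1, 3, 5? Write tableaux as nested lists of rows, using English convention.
Insert each entry of the permutation into P by Schensted row insertion, recording in Q the position of each new cell.

Insert 4: appended to row 1. P = [[4]], Q = [[1]].
Insert 2: 2 bumps 4 from row 1; 4 starts row 2. P = [[2], [4]], Q = [[1], [2]].
Insert 1: 1 bumps 2 from row 1; 2 bumps 4 from row 2; 4 starts row 3. P = [[1], [2], [4]], Q = [[1], [2], [3]].
Insert 3: appended to row 1. P = [[1, 3], [2], [4]], Q = [[1, 4], [2], [3]].
Insert 5: appended to row 1. P = [[1, 3, 5], [2], [4]], Q = [[1, 4, 5], [2], [3]].

So P = [[1, 3, 5], [2], [4]], Q = [[1, 4, 5], [2], [3]].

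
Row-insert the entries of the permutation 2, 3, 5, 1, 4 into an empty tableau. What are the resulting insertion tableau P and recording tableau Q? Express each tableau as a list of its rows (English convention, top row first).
P = [[1, 3, 4], [2, 5]], Q = [[1, 2, 3], [4, 5]]

Insert each entry of the permutation into P by Schensted row insertion, recording in Q the position of each new cell.

After inserting 2: P = [[2]].
After inserting 3: P = [[2, 3]].
After inserting 5: P = [[2, 3, 5]].
After inserting 1: P = [[1, 3, 5], [2]].
After inserting 4: P = [[1, 3, 4], [2, 5]].

So P = [[1, 3, 4], [2, 5]], Q = [[1, 2, 3], [4, 5]].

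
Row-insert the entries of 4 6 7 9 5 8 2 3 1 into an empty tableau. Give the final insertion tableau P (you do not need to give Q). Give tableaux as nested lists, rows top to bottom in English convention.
P = [[1, 3, 7, 8], [2, 5], [4, 9], [6]]

Insert 4: appended to row 1. P = [[4]].
Insert 6: appended to row 1. P = [[4, 6]].
Insert 7: appended to row 1. P = [[4, 6, 7]].
Insert 9: appended to row 1. P = [[4, 6, 7, 9]].
Insert 5: 5 bumps 6 from row 1; 6 starts row 2. P = [[4, 5, 7, 9], [6]].
Insert 8: 8 bumps 9 from row 1; 9 appends to row 2. P = [[4, 5, 7, 8], [6, 9]].
Insert 2: 2 bumps 4 from row 1; 4 bumps 6 from row 2; 6 starts row 3. P = [[2, 5, 7, 8], [4, 9], [6]].
Insert 3: 3 bumps 5 from row 1; 5 bumps 9 from row 2; 9 appends to row 3. P = [[2, 3, 7, 8], [4, 5], [6, 9]].
Insert 1: 1 bumps 2 from row 1; 2 bumps 4 from row 2; 4 bumps 6 from row 3; 6 starts row 4. P = [[1, 3, 7, 8], [2, 5], [4, 9], [6]].

So P = [[1, 3, 7, 8], [2, 5], [4, 9], [6]].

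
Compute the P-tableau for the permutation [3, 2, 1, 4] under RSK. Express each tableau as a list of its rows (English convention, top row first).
Insert 3: appended to row 1. P = [[3]].
Insert 2: 2 bumps 3 from row 1; 3 starts row 2. P = [[2], [3]].
Insert 1: 1 bumps 2 from row 1; 2 bumps 3 from row 2; 3 starts row 3. P = [[1], [2], [3]].
Insert 4: appended to row 1. P = [[1, 4], [2], [3]].

So P = [[1, 4], [2], [3]].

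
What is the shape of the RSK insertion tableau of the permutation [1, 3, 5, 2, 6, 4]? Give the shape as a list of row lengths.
[4, 2]

Row-insert each entry into an empty tableau.

After inserting 1: P = [[1]].
After inserting 3: P = [[1, 3]].
After inserting 5: P = [[1, 3, 5]].
After inserting 2: P = [[1, 2, 5], [3]].
After inserting 6: P = [[1, 2, 5, 6], [3]].
After inserting 4: P = [[1, 2, 4, 6], [3, 5]].

The final insertion tableau P = [[1, 2, 4, 6], [3, 5]] has shape [4, 2].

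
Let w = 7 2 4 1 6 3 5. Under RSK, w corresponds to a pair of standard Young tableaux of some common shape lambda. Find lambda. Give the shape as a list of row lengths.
Row-insert each entry into an empty tableau.

After inserting 7: P = [[7]].
After inserting 2: P = [[2], [7]].
After inserting 4: P = [[2, 4], [7]].
After inserting 1: P = [[1, 4], [2], [7]].
After inserting 6: P = [[1, 4, 6], [2], [7]].
After inserting 3: P = [[1, 3, 6], [2, 4], [7]].
After inserting 5: P = [[1, 3, 5], [2, 4, 6], [7]].

The final insertion tableau P = [[1, 3, 5], [2, 4, 6], [7]] has shape [3, 3, 1].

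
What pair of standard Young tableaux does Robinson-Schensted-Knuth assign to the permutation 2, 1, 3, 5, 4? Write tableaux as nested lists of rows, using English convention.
P = [[1, 3, 4], [2, 5]], Q = [[1, 3, 4], [2, 5]]

Insert each entry of the permutation into P by Schensted row insertion, recording in Q the position of each new cell.

After inserting 2: P = [[2]].
After inserting 1: P = [[1], [2]].
After inserting 3: P = [[1, 3], [2]].
After inserting 5: P = [[1, 3, 5], [2]].
After inserting 4: P = [[1, 3, 4], [2, 5]].

So P = [[1, 3, 4], [2, 5]], Q = [[1, 3, 4], [2, 5]].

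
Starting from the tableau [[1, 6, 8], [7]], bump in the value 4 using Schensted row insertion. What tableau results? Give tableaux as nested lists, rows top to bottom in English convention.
In row 1, 4 replaces 6 (the leftmost entry greater than 4); 6 is bumped to row 2. In row 2, 6 replaces 7 (the leftmost entry greater than 6); 7 is bumped to row 3. 7 starts a new row 3. The new tableau is [[1, 4, 8], [6], [7]].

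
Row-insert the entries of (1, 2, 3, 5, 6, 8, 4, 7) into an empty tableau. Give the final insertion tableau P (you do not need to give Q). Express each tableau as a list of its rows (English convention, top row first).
P = [[1, 2, 3, 4, 6, 7], [5, 8]]

After inserting 1: P = [[1]].
After inserting 2: P = [[1, 2]].
After inserting 3: P = [[1, 2, 3]].
After inserting 5: P = [[1, 2, 3, 5]].
After inserting 6: P = [[1, 2, 3, 5, 6]].
After inserting 8: P = [[1, 2, 3, 5, 6, 8]].
After inserting 4: P = [[1, 2, 3, 4, 6, 8], [5]].
After inserting 7: P = [[1, 2, 3, 4, 6, 7], [5, 8]].

So P = [[1, 2, 3, 4, 6, 7], [5, 8]].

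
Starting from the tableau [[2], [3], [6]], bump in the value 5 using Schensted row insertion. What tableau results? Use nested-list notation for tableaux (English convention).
5 is larger than every entry of row 1, so it is appended to row 1. The new tableau is [[2, 5], [3], [6]].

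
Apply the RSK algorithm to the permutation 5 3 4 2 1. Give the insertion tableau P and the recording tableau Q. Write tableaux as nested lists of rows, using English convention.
P = [[1, 4], [2], [3], [5]], Q = [[1, 3], [2], [4], [5]]

Insert each entry of the permutation into P by Schensted row insertion, recording in Q the position of each new cell.

After inserting 5: P = [[5]].
After inserting 3: P = [[3], [5]].
After inserting 4: P = [[3, 4], [5]].
After inserting 2: P = [[2, 4], [3], [5]].
After inserting 1: P = [[1, 4], [2], [3], [5]].

So P = [[1, 4], [2], [3], [5]], Q = [[1, 3], [2], [4], [5]].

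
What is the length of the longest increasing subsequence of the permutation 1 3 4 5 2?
4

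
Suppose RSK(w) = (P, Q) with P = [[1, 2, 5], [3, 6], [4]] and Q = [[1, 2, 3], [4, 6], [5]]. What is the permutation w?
Reverse the RSK construction: for i from n down to 1, find the cell of Q containing i, remove the entry at that cell from P, and reverse-bump it up through P; the value ejected from row 1 is w(i).

Step i=6: Q has 6 at row 2, column 2; remove 6 from row 2 of P and reverse-bump: 6 enters row 1 and ejects 5. So w(6) = 5. P is now [[1, 2, 6], [3], [4]].
Step i=5: Q has 5 at row 3, column 1; remove 4 from row 3 of P and reverse-bump: 4 enters row 2 and ejects 3; 3 enters row 1 and ejects 2. So w(5) = 2. P is now [[1, 3, 6], [4]].
Step i=4: Q has 4 at row 2, column 1; remove 4 from row 2 of P and reverse-bump: 4 enters row 1 and ejects 3. So w(4) = 3. P is now [[1, 4, 6]].
Step i=3: Q has 3 at row 1, column 3; remove that cell from P, ejecting 6. So w(3) = 6. P is now [[1, 4]].
Step i=2: Q has 2 at row 1, column 2; remove that cell from P, ejecting 4. So w(2) = 4. P is now [[1]].
Step i=1: Q has 1 at row 1, column 1; remove that cell from P, ejecting 1. So w(1) = 1. P is now [].

So w = 1 4 6 3 2 5.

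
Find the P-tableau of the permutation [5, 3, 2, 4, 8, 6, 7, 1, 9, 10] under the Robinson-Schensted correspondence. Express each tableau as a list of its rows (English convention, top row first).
Insert 5: appended to row 1. P = [[5]].
Insert 3: 3 bumps 5 from row 1; 5 starts row 2. P = [[3], [5]].
Insert 2: 2 bumps 3 from row 1; 3 bumps 5 from row 2; 5 starts row 3. P = [[2], [3], [5]].
Insert 4: appended to row 1. P = [[2, 4], [3], [5]].
Insert 8: appended to row 1. P = [[2, 4, 8], [3], [5]].
Insert 6: 6 bumps 8 from row 1; 8 appends to row 2. P = [[2, 4, 6], [3, 8], [5]].
Insert 7: appended to row 1. P = [[2, 4, 6, 7], [3, 8], [5]].
Insert 1: 1 bumps 2 from row 1; 2 bumps 3 from row 2; 3 bumps 5 from row 3; 5 starts row 4. P = [[1, 4, 6, 7], [2, 8], [3], [5]].
Insert 9: appended to row 1. P = [[1, 4, 6, 7, 9], [2, 8], [3], [5]].
Insert 10: appended to row 1. P = [[1, 4, 6, 7, 9, 10], [2, 8], [3], [5]].

So P = [[1, 4, 6, 7, 9, 10], [2, 8], [3], [5]].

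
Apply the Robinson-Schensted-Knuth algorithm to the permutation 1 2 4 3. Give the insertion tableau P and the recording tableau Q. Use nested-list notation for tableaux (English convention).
Insert each entry of the permutation into P by Schensted row insertion, recording in Q the position of each new cell.

Insert 1: appended to row 1. P = [[1]].
Insert 2: appended to row 1. P = [[1, 2]].
Insert 4: appended to row 1. P = [[1, 2, 4]].
Insert 3: 3 bumps 4 from row 1; 4 starts row 2. P = [[1, 2, 3], [4]].

So P = [[1, 2, 3], [4]], Q = [[1, 2, 3], [4]].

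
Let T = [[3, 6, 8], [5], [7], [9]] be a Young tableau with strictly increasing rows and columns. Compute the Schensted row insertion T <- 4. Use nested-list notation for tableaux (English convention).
In row 1, 4 replaces 6 (the leftmost entry greater than 4); 6 is bumped to row 2. 6 is appended to row 2. The new tableau is [[3, 4, 8], [5, 6], [7], [9]].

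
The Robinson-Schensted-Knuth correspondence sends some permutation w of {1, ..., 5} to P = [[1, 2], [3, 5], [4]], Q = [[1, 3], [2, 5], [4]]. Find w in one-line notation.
Reverse the RSK construction: for i from n down to 1, find the cell of Q containing i, remove the entry at that cell from P, and reverse-bump it up through P; the value ejected from row 1 is w(i).

Step i=5: Q has 5 at row 2, column 2; remove 5 from row 2 of P and reverse-bump: 5 enters row 1 and ejects 2. So w(5) = 2. P is now [[1, 5], [3], [4]].
Step i=4: Q has 4 at row 3, column 1; remove 4 from row 3 of P and reverse-bump: 4 enters row 2 and ejects 3; 3 enters row 1 and ejects 1. So w(4) = 1. P is now [[3, 5], [4]].
Step i=3: Q has 3 at row 1, column 2; remove that cell from P, ejecting 5. So w(3) = 5. P is now [[3], [4]].
Step i=2: Q has 2 at row 2, column 1; remove 4 from row 2 of P and reverse-bump: 4 enters row 1 and ejects 3. So w(2) = 3. P is now [[4]].
Step i=1: Q has 1 at row 1, column 1; remove that cell from P, ejecting 4. So w(1) = 4. P is now [].

So w = 4 3 5 1 2.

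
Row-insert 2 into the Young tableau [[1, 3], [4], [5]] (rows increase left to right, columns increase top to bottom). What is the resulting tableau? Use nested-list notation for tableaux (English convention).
In row 1, 2 replaces 3 (the leftmost entry greater than 2); 3 is bumped to row 2. In row 2, 3 replaces 4 (the leftmost entry greater than 3); 4 is bumped to row 3. In row 3, 4 replaces 5 (the leftmost entry greater than 4); 5 is bumped to row 4. 5 starts a new row 4. The new tableau is [[1, 2], [3], [4], [5]].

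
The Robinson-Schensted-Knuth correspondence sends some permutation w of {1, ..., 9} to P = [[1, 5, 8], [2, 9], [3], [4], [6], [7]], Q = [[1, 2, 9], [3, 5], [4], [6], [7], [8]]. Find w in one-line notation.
7 9 6 4 5 3 2 1 8

Reverse the RSK construction: for i from n down to 1, find the cell of Q containing i, remove the entry at that cell from P, and reverse-bump it up through P; the value ejected from row 1 is w(i).

Step i=9: Q has 9 at row 1, column 3; remove that cell from P, ejecting 8. So w(9) = 8. P is now [[1, 5], [2, 9], [3], [4], [6], [7]].
Step i=8: Q has 8 at row 6, column 1; remove 7 from row 6 of P and reverse-bump: 7 enters row 5 and ejects 6; 6 enters row 4 and ejects 4; 4 enters row 3 and ejects 3; 3 enters row 2 and ejects 2; 2 enters row 1 and ejects 1. So w(8) = 1. P is now [[2, 5], [3, 9], [4], [6], [7]].
Step i=7: Q has 7 at row 5, column 1; remove 7 from row 5 of P and reverse-bump: 7 enters row 4 and ejects 6; 6 enters row 3 and ejects 4; 4 enters row 2 and ejects 3; 3 enters row 1 and ejects 2. So w(7) = 2. P is now [[3, 5], [4, 9], [6], [7]].
Step i=6: Q has 6 at row 4, column 1; remove 7 from row 4 of P and reverse-bump: 7 enters row 3 and ejects 6; 6 enters row 2 and ejects 4; 4 enters row 1 and ejects 3. So w(6) = 3. P is now [[4, 5], [6, 9], [7]].
Step i=5: Q has 5 at row 2, column 2; remove 9 from row 2 of P and reverse-bump: 9 enters row 1 and ejects 5. So w(5) = 5. P is now [[4, 9], [6], [7]].
Step i=4: Q has 4 at row 3, column 1; remove 7 from row 3 of P and reverse-bump: 7 enters row 2 and ejects 6; 6 enters row 1 and ejects 4. So w(4) = 4. P is now [[6, 9], [7]].
Step i=3: Q has 3 at row 2, column 1; remove 7 from row 2 of P and reverse-bump: 7 enters row 1 and ejects 6. So w(3) = 6. P is now [[7, 9]].
Step i=2: Q has 2 at row 1, column 2; remove that cell from P, ejecting 9. So w(2) = 9. P is now [[7]].
Step i=1: Q has 1 at row 1, column 1; remove that cell from P, ejecting 7. So w(1) = 7. P is now [].

So w = 7 9 6 4 5 3 2 1 8.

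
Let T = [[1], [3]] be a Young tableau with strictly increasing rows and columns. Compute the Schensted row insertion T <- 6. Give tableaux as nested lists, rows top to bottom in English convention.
[[1, 6], [3]]

6 is larger than every entry of row 1, so it is appended to row 1. The new tableau is [[1, 6], [3]].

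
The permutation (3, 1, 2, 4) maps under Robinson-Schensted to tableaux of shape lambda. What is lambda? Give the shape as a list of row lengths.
[3, 1]

Row-insert each entry into an empty tableau.

After inserting 3: P = [[3]].
After inserting 1: P = [[1], [3]].
After inserting 2: P = [[1, 2], [3]].
After inserting 4: P = [[1, 2, 4], [3]].

The final insertion tableau P = [[1, 2, 4], [3]] has shape [3, 1].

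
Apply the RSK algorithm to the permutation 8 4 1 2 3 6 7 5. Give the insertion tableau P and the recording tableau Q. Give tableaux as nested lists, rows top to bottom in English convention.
P = [[1, 2, 3, 5, 7], [4, 6], [8]], Q = [[1, 4, 5, 6, 7], [2, 8], [3]]

Insert each entry of the permutation into P by Schensted row insertion, recording in Q the position of each new cell.

Insert 8: appended to row 1. P = [[8]].
Insert 4: 4 bumps 8 from row 1; 8 starts row 2. P = [[4], [8]].
Insert 1: 1 bumps 4 from row 1; 4 bumps 8 from row 2; 8 starts row 3. P = [[1], [4], [8]].
Insert 2: appended to row 1. P = [[1, 2], [4], [8]].
Insert 3: appended to row 1. P = [[1, 2, 3], [4], [8]].
Insert 6: appended to row 1. P = [[1, 2, 3, 6], [4], [8]].
Insert 7: appended to row 1. P = [[1, 2, 3, 6, 7], [4], [8]].
Insert 5: 5 bumps 6 from row 1; 6 appends to row 2. P = [[1, 2, 3, 5, 7], [4, 6], [8]].

So P = [[1, 2, 3, 5, 7], [4, 6], [8]], Q = [[1, 4, 5, 6, 7], [2, 8], [3]].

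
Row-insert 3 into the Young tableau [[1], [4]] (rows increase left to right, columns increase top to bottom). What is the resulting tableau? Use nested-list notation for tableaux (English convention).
3 is larger than every entry of row 1, so it is appended to row 1. The new tableau is [[1, 3], [4]].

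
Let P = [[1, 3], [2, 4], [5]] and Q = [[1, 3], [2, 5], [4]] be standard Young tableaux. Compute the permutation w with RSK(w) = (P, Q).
Reverse the RSK construction: for i from n down to 1, find the cell of Q containing i, remove the entry at that cell from P, and reverse-bump it up through P; the value ejected from row 1 is w(i).

Step i=5: Q has 5 at row 2, column 2; remove 4 from row 2 of P and reverse-bump: 4 enters row 1 and ejects 3. So w(5) = 3. P is now [[1, 4], [2], [5]].
Step i=4: Q has 4 at row 3, column 1; remove 5 from row 3 of P and reverse-bump: 5 enters row 2 and ejects 2; 2 enters row 1 and ejects 1. So w(4) = 1. P is now [[2, 4], [5]].
Step i=3: Q has 3 at row 1, column 2; remove that cell from P, ejecting 4. So w(3) = 4. P is now [[2], [5]].
Step i=2: Q has 2 at row 2, column 1; remove 5 from row 2 of P and reverse-bump: 5 enters row 1 and ejects 2. So w(2) = 2. P is now [[5]].
Step i=1: Q has 1 at row 1, column 1; remove that cell from P, ejecting 5. So w(1) = 5. P is now [].

So w = 5 2 4 1 3.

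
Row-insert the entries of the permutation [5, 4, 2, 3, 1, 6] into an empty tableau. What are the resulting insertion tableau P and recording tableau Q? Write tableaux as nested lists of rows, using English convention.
Insert each entry of the permutation into P by Schensted row insertion, recording in Q the position of each new cell.

Insert 5: appended to row 1. P = [[5]].
Insert 4: 4 bumps 5 from row 1; 5 starts row 2. P = [[4], [5]].
Insert 2: 2 bumps 4 from row 1; 4 bumps 5 from row 2; 5 starts row 3. P = [[2], [4], [5]].
Insert 3: appended to row 1. P = [[2, 3], [4], [5]].
Insert 1: 1 bumps 2 from row 1; 2 bumps 4 from row 2; 4 bumps 5 from row 3; 5 starts row 4. P = [[1, 3], [2], [4], [5]].
Insert 6: appended to row 1. P = [[1, 3, 6], [2], [4], [5]].

So P = [[1, 3, 6], [2], [4], [5]], Q = [[1, 4, 6], [2], [3], [5]].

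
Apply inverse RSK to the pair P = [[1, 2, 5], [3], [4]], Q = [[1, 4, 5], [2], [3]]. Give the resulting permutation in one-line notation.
4 3 1 2 5

Reverse the RSK construction: for i from n down to 1, find the cell of Q containing i, remove the entry at that cell from P, and reverse-bump it up through P; the value ejected from row 1 is w(i).

Step i=5: Q has 5 at row 1, column 3; remove that cell from P, ejecting 5. So w(5) = 5. P is now [[1, 2], [3], [4]].
Step i=4: Q has 4 at row 1, column 2; remove that cell from P, ejecting 2. So w(4) = 2. P is now [[1], [3], [4]].
Step i=3: Q has 3 at row 3, column 1; remove 4 from row 3 of P and reverse-bump: 4 enters row 2 and ejects 3; 3 enters row 1 and ejects 1. So w(3) = 1. P is now [[3], [4]].
Step i=2: Q has 2 at row 2, column 1; remove 4 from row 2 of P and reverse-bump: 4 enters row 1 and ejects 3. So w(2) = 3. P is now [[4]].
Step i=1: Q has 1 at row 1, column 1; remove that cell from P, ejecting 4. So w(1) = 4. P is now [].

So w = 4 3 1 2 5.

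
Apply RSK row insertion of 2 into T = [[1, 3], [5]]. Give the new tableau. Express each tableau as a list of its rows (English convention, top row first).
In row 1, 2 replaces 3 (the leftmost entry greater than 2); 3 is bumped to row 2. In row 2, 3 replaces 5 (the leftmost entry greater than 3); 5 is bumped to row 3. 5 starts a new row 3. The new tableau is [[1, 2], [3], [5]].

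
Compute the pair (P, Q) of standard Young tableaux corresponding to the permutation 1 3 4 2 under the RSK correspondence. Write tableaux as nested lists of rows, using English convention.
Insert each entry of the permutation into P by Schensted row insertion, recording in Q the position of each new cell.

Insert 1: appended to row 1. P = [[1]].
Insert 3: appended to row 1. P = [[1, 3]].
Insert 4: appended to row 1. P = [[1, 3, 4]].
Insert 2: 2 bumps 3 from row 1; 3 starts row 2. P = [[1, 2, 4], [3]].

So P = [[1, 2, 4], [3]], Q = [[1, 2, 3], [4]].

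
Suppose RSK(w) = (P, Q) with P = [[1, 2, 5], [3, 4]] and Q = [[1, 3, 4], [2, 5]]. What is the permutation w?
Reverse the RSK construction: for i from n down to 1, find the cell of Q containing i, remove the entry at that cell from P, and reverse-bump it up through P; the value ejected from row 1 is w(i).

Step i=5: Q has 5 at row 2, column 2; remove 4 from row 2 of P and reverse-bump: 4 enters row 1 and ejects 2. So w(5) = 2. P is now [[1, 4, 5], [3]].
Step i=4: Q has 4 at row 1, column 3; remove that cell from P, ejecting 5. So w(4) = 5. P is now [[1, 4], [3]].
Step i=3: Q has 3 at row 1, column 2; remove that cell from P, ejecting 4. So w(3) = 4. P is now [[1], [3]].
Step i=2: Q has 2 at row 2, column 1; remove 3 from row 2 of P and reverse-bump: 3 enters row 1 and ejects 1. So w(2) = 1. P is now [[3]].
Step i=1: Q has 1 at row 1, column 1; remove that cell from P, ejecting 3. So w(1) = 3. P is now [].

So w = 3 1 4 5 2.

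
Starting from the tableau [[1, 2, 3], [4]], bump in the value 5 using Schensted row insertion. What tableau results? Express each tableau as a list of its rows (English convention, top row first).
[[1, 2, 3, 5], [4]]

5 is larger than every entry of row 1, so it is appended to row 1. The new tableau is [[1, 2, 3, 5], [4]].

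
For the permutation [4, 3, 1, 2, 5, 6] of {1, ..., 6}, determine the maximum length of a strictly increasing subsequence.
4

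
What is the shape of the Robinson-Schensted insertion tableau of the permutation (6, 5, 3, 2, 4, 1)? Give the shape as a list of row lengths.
[2, 1, 1, 1, 1]

RSK row insertion gives P = [[1, 4], [2], [3], [5], [6]], which has shape [2, 1, 1, 1, 1].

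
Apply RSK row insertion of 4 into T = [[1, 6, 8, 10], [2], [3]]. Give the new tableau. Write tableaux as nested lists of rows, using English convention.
In row 1, 4 replaces 6 (the leftmost entry greater than 4); 6 is bumped to row 2. 6 is appended to row 2. The new tableau is [[1, 4, 8, 10], [2, 6], [3]].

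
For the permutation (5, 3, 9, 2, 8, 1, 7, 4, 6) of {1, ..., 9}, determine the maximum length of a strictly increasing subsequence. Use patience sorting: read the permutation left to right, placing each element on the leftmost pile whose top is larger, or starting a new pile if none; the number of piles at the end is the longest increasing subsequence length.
3

5: new pile. tops = [5]
3: onto pile 1 (replacing 5). tops = [3]
9: new pile. tops = [3, 9]
2: onto pile 1 (replacing 3). tops = [2, 9]
8: onto pile 2 (replacing 9). tops = [2, 8]
1: onto pile 1 (replacing 2). tops = [1, 8]
7: onto pile 2 (replacing 8). tops = [1, 7]
4: onto pile 2 (replacing 7). tops = [1, 4]
6: new pile. tops = [1, 4, 6]

3 piles, so the longest increasing subsequence has length 3.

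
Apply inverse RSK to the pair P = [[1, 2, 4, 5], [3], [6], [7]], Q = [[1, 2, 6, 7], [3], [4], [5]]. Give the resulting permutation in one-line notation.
1 7 6 3 2 4 5

Reverse RSK: for i = n, n-1, ..., 1, locate i in Q, remove the corresponding corner cell from P, and reverse-bump its entry up through P; the value ejected from row 1 is w(i).

So w = 1 7 6 3 2 4 5.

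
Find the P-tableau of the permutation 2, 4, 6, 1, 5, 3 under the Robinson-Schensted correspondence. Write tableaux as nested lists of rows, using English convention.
P = [[1, 3, 5], [2, 4], [6]]

After inserting 2: P = [[2]].
After inserting 4: P = [[2, 4]].
After inserting 6: P = [[2, 4, 6]].
After inserting 1: P = [[1, 4, 6], [2]].
After inserting 5: P = [[1, 4, 5], [2, 6]].
After inserting 3: P = [[1, 3, 5], [2, 4], [6]].

So P = [[1, 3, 5], [2, 4], [6]].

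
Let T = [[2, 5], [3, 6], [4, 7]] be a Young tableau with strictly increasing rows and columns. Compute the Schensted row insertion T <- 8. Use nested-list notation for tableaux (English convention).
8 is larger than every entry of row 1, so it is appended to row 1. The new tableau is [[2, 5, 8], [3, 6], [4, 7]].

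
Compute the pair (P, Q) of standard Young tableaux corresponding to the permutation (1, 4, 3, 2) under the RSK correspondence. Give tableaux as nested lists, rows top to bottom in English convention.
Insert each entry of the permutation into P by Schensted row insertion, recording in Q the position of each new cell.

Insert 1: appended to row 1. P = [[1]], Q = [[1]].
Insert 4: appended to row 1. P = [[1, 4]], Q = [[1, 2]].
Insert 3: 3 bumps 4 from row 1; 4 starts row 2. P = [[1, 3], [4]], Q = [[1, 2], [3]].
Insert 2: 2 bumps 3 from row 1; 3 bumps 4 from row 2; 4 starts row 3. P = [[1, 2], [3], [4]], Q = [[1, 2], [3], [4]].

So P = [[1, 2], [3], [4]], Q = [[1, 2], [3], [4]].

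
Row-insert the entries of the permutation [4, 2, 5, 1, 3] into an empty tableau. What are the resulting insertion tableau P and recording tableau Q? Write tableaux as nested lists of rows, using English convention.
Insert each entry of the permutation into P by Schensted row insertion, recording in Q the position of each new cell.

Insert 4: appended to row 1. P = [[4]].
Insert 2: 2 bumps 4 from row 1; 4 starts row 2. P = [[2], [4]].
Insert 5: appended to row 1. P = [[2, 5], [4]].
Insert 1: 1 bumps 2 from row 1; 2 bumps 4 from row 2; 4 starts row 3. P = [[1, 5], [2], [4]].
Insert 3: 3 bumps 5 from row 1; 5 appends to row 2. P = [[1, 3], [2, 5], [4]].

So P = [[1, 3], [2, 5], [4]], Q = [[1, 3], [2, 5], [4]].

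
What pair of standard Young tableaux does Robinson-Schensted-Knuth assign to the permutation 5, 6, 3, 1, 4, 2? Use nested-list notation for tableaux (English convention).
Insert each entry of the permutation into P by Schensted row insertion, recording in Q the position of each new cell.

Insert 5: appended to row 1. P = [[5]], Q = [[1]].
Insert 6: appended to row 1. P = [[5, 6]], Q = [[1, 2]].
Insert 3: 3 bumps 5 from row 1; 5 starts row 2. P = [[3, 6], [5]], Q = [[1, 2], [3]].
Insert 1: 1 bumps 3 from row 1; 3 bumps 5 from row 2; 5 starts row 3. P = [[1, 6], [3], [5]], Q = [[1, 2], [3], [4]].
Insert 4: 4 bumps 6 from row 1; 6 appends to row 2. P = [[1, 4], [3, 6], [5]], Q = [[1, 2], [3, 5], [4]].
Insert 2: 2 bumps 4 from row 1; 4 bumps 6 from row 2; 6 appends to row 3. P = [[1, 2], [3, 4], [5, 6]], Q = [[1, 2], [3, 5], [4, 6]].

So P = [[1, 2], [3, 4], [5, 6]], Q = [[1, 2], [3, 5], [4, 6]].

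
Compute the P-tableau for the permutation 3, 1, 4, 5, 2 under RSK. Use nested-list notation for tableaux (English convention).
Insert 3: appended to row 1. P = [[3]].
Insert 1: 1 bumps 3 from row 1; 3 starts row 2. P = [[1], [3]].
Insert 4: appended to row 1. P = [[1, 4], [3]].
Insert 5: appended to row 1. P = [[1, 4, 5], [3]].
Insert 2: 2 bumps 4 from row 1; 4 appends to row 2. P = [[1, 2, 5], [3, 4]].

So P = [[1, 2, 5], [3, 4]].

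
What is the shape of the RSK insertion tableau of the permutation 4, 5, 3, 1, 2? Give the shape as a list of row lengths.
[2, 2, 1]

Row-insert each entry into an empty tableau.

After inserting 4: P = [[4]].
After inserting 5: P = [[4, 5]].
After inserting 3: P = [[3, 5], [4]].
After inserting 1: P = [[1, 5], [3], [4]].
After inserting 2: P = [[1, 2], [3, 5], [4]].

The final insertion tableau P = [[1, 2], [3, 5], [4]] has shape [2, 2, 1].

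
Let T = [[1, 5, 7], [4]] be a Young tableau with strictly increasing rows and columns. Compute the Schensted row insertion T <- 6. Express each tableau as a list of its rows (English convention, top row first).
In row 1, 6 replaces 7 (the leftmost entry greater than 6); 7 is bumped to row 2. 7 is appended to row 2. The new tableau is [[1, 5, 6], [4, 7]].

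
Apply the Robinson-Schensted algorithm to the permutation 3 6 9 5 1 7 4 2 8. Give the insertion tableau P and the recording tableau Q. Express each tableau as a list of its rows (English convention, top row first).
P = [[1, 2, 7, 8], [3, 4], [5, 9], [6]], Q = [[1, 2, 3, 9], [4, 6], [5, 7], [8]]

Insert each entry of the permutation into P by Schensted row insertion, recording in Q the position of each new cell.

After inserting 3: P = [[3]].
After inserting 6: P = [[3, 6]].
After inserting 9: P = [[3, 6, 9]].
After inserting 5: P = [[3, 5, 9], [6]].
After inserting 1: P = [[1, 5, 9], [3], [6]].
After inserting 7: P = [[1, 5, 7], [3, 9], [6]].
After inserting 4: P = [[1, 4, 7], [3, 5], [6, 9]].
After inserting 2: P = [[1, 2, 7], [3, 4], [5, 9], [6]].
After inserting 8: P = [[1, 2, 7, 8], [3, 4], [5, 9], [6]].

So P = [[1, 2, 7, 8], [3, 4], [5, 9], [6]], Q = [[1, 2, 3, 9], [4, 6], [5, 7], [8]].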